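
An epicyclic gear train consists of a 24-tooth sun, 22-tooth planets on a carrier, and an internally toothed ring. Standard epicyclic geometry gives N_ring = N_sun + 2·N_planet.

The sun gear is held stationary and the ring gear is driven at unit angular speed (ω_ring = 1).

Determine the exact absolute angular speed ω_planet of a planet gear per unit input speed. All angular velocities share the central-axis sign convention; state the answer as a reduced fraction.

17/11

N_ring = 24 + 2·22 = 68
24(ω_s−ω_c) = −68(ω_r−ω_c),  ω_s=0, ω_r=1
24(0−ω_c) = −68(1−ω_c)  ⇒  92ω_c = 68  ⇒  ω_c = 17/23
sun–planet: 24·(0−17/23) = −22·(ω_p−ω_c)  ⇒  ω_p−ω_c = −(24/22)·(-17/23) = 204/253
ω_p = 17/23 + 204/253 = 17/11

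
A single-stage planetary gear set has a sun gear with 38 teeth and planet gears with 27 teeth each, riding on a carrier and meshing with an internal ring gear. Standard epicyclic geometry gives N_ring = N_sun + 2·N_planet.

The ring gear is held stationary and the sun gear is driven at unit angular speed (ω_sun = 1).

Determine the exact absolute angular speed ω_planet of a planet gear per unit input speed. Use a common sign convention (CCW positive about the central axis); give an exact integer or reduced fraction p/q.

-19/27

N_ring = 38 + 2·27 = 92
38(ω_s−ω_c) = −92(ω_r−ω_c),  ω_r=0, ω_s=1
38(1−ω_c) = −92(0−ω_c)  ⇒  130ω_c = 38  ⇒  ω_c = 19/65
sun–planet: 38·(1−19/65) = −27·(ω_p−ω_c)  ⇒  ω_p−ω_c = −(38/27)·(46/65) = -1748/1755
ω_p = 19/65 − 1748/1755 = -19/27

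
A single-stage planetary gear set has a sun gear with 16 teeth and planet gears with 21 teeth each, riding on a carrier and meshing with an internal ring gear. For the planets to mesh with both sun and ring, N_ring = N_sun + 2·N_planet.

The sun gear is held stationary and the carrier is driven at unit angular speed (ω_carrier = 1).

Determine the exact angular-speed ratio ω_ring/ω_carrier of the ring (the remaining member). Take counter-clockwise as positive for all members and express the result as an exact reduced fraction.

37/29

N_ring = 16 + 2·21 = 58
16(ω_s−ω_c) = −58(ω_r−ω_c),  ω_s=0, ω_c=1
ω_r = 1 − (16/58)(0−1) = 37/29
ω_r/ω_c = 37/29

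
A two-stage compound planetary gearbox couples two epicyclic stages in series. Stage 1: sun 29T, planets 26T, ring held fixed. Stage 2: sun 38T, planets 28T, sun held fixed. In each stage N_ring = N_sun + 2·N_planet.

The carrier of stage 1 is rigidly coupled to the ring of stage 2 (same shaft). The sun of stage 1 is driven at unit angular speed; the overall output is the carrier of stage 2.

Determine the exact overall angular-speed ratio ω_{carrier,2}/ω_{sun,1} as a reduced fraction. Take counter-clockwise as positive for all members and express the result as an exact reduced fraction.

Stage 1: N_ring = 29 + 2·26 = 81
Stage 1: 29(ω_s−ω_c) = −81(ω_r−ω_c),  ω_r=0, ω_s=1
Stage 1: 29(1−ω_c) = −81(0−ω_c)  ⇒  110ω_c = 29  ⇒  ω_c = 29/110
  ⇒ ω_c¹/ω_s¹ = 29/110
Stage 2: N_ring = 38 + 2·28 = 94
Stage 2: 38(ω_s−ω_c) = −94(ω_r−ω_c),  ω_s=0, ω_r=1
Stage 2: 38(0−ω_c) = −94(1−ω_c)  ⇒  132ω_c = 94  ⇒  ω_c = 47/66
  ⇒ ω_c²/ω_r² = 47/66
Coupling ω_r² = ω_c¹ ⇒ overall = 29/110 × 47/66 = 1363/7260

1363/7260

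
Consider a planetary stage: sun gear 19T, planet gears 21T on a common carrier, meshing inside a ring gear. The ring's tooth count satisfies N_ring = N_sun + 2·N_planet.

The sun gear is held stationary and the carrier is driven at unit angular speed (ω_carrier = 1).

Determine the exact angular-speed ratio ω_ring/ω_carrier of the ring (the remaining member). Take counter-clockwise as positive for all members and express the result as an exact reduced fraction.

N_ring = 19 + 2·21 = 61
19(ω_s−ω_c) = −61(ω_r−ω_c),  ω_s=0, ω_c=1
ω_r = 1 − (19/61)(0−1) = 80/61
ω_r/ω_c = 80/61

80/61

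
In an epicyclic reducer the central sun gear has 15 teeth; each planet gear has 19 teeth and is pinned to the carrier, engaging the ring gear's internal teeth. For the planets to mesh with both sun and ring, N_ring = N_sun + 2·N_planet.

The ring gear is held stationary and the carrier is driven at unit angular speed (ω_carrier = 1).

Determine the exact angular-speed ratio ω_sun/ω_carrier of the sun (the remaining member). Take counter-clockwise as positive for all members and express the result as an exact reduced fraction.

N_ring = 15 + 2·19 = 53
15(ω_s−ω_c) = −53(ω_r−ω_c),  ω_r=0, ω_c=1
ω_s = 1 − (53/15)(0−1) = 68/15
ω_s/ω_c = 68/15

68/15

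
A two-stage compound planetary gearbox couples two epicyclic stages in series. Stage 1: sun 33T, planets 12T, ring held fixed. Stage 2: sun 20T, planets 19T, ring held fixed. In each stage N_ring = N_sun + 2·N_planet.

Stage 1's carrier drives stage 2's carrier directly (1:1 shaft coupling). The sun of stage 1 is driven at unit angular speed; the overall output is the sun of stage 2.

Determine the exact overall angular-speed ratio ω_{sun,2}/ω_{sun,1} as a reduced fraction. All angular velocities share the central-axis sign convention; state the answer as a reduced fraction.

Stage 1: N_ring = 33 + 2·12 = 57
Stage 1: 33(ω_s−ω_c) = −57(ω_r−ω_c),  ω_r=0, ω_s=1
Stage 1: 33(1−ω_c) = −57(0−ω_c)  ⇒  90ω_c = 33  ⇒  ω_c = 11/30
  ⇒ ω_c¹/ω_s¹ = 11/30
Stage 2: N_ring = 20 + 2·19 = 58
Stage 2: 20(ω_s−ω_c) = −58(ω_r−ω_c),  ω_r=0, ω_c=1
Stage 2: ω_s = 1 − (58/20)(0−1) = 39/10
  ⇒ ω_s²/ω_c² = 39/10
Coupling ω_c² = ω_c¹ ⇒ overall = 11/30 × 39/10 = 143/100

143/100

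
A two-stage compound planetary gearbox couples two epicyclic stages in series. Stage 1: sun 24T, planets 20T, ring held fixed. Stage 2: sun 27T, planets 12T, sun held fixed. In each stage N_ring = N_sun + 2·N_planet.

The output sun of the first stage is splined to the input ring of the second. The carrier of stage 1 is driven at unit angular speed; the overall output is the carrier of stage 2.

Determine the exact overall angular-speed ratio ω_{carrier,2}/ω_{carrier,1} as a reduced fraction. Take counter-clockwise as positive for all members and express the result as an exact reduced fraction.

187/78

Stage 1: N_ring = 24 + 2·20 = 64
Stage 1: 24(ω_s−ω_c) = −64(ω_r−ω_c),  ω_r=0, ω_c=1
Stage 1: ω_s = 1 − (64/24)(0−1) = 11/3
  ⇒ ω_s¹/ω_c¹ = 11/3
Stage 2: N_ring = 27 + 2·12 = 51
Stage 2: 27(ω_s−ω_c) = −51(ω_r−ω_c),  ω_s=0, ω_r=1
Stage 2: 27(0−ω_c) = −51(1−ω_c)  ⇒  78ω_c = 51  ⇒  ω_c = 17/26
  ⇒ ω_c²/ω_r² = 17/26
Coupling ω_r² = ω_s¹ ⇒ overall = 11/3 × 17/26 = 187/78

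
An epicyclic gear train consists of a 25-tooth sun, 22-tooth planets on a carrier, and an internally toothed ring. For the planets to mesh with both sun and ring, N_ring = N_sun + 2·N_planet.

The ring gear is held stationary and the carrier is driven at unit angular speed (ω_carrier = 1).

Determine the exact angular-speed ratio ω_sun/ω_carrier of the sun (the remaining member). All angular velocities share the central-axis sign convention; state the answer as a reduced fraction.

N_ring = 25 + 2·22 = 69
25(ω_s−ω_c) = −69(ω_r−ω_c),  ω_r=0, ω_c=1
ω_s = 1 − (69/25)(0−1) = 94/25
ω_s/ω_c = 94/25

94/25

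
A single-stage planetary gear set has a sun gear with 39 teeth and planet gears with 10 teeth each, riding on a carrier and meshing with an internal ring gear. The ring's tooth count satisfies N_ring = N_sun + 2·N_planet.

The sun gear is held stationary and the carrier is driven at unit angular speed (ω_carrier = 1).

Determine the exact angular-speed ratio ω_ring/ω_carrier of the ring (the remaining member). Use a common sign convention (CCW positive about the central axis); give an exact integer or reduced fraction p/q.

N_ring = 39 + 2·10 = 59
39(ω_s−ω_c) = −59(ω_r−ω_c),  ω_s=0, ω_c=1
ω_r = 1 − (39/59)(0−1) = 98/59
ω_r/ω_c = 98/59

98/59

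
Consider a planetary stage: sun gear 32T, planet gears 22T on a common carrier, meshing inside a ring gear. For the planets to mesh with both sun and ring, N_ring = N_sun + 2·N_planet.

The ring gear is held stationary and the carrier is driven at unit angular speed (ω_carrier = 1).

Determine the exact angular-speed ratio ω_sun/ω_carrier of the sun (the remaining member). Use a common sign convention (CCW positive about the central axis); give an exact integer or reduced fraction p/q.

27/8

N_ring = 32 + 2·22 = 76
32(ω_s−ω_c) = −76(ω_r−ω_c),  ω_r=0, ω_c=1
ω_s = 1 − (76/32)(0−1) = 27/8
ω_s/ω_c = 27/8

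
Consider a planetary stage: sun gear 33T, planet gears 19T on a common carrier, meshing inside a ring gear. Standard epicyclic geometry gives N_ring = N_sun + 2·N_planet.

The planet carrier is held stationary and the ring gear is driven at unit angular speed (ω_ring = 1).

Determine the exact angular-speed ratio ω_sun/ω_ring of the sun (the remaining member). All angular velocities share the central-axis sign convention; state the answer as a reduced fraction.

N_ring = 33 + 2·19 = 71
33(ω_s−ω_c) = −71(ω_r−ω_c),  ω_c=0, ω_r=1
ω_s = 0 − (71/33)(1−0) = -71/33
ω_s/ω_r = -71/33

-71/33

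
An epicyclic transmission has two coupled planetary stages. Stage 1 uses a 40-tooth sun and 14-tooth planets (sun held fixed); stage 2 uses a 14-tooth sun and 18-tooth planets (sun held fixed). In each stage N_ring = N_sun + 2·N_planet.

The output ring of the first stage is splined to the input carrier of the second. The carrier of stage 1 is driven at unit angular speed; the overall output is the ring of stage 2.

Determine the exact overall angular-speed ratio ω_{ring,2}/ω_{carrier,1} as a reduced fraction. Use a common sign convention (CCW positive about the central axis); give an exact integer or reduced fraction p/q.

864/425

Stage 1: N_ring = 40 + 2·14 = 68
Stage 1: 40(ω_s−ω_c) = −68(ω_r−ω_c),  ω_s=0, ω_c=1
Stage 1: ω_r = 1 − (40/68)(0−1) = 27/17
  ⇒ ω_r¹/ω_c¹ = 27/17
Stage 2: N_ring = 14 + 2·18 = 50
Stage 2: 14(ω_s−ω_c) = −50(ω_r−ω_c),  ω_s=0, ω_c=1
Stage 2: ω_r = 1 − (14/50)(0−1) = 32/25
  ⇒ ω_r²/ω_c² = 32/25
Coupling ω_c² = ω_r¹ ⇒ overall = 27/17 × 32/25 = 864/425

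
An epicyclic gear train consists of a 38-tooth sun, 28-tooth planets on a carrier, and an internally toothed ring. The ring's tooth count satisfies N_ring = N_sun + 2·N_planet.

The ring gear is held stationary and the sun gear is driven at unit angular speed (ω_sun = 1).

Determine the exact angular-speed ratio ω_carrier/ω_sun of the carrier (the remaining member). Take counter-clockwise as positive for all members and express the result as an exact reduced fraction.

N_ring = 38 + 2·28 = 94
38(ω_s−ω_c) = −94(ω_r−ω_c),  ω_r=0, ω_s=1
38(1−ω_c) = −94(0−ω_c)  ⇒  132ω_c = 38  ⇒  ω_c = 19/66
ω_c/ω_s = 19/66

19/66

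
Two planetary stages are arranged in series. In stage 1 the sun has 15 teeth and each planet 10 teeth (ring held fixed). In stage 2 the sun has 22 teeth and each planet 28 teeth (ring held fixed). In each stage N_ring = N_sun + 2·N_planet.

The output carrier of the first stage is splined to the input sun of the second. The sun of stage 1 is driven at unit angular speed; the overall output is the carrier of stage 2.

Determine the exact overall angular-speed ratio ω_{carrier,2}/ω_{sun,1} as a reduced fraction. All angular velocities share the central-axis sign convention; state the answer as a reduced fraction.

Stage 1: N_ring = 15 + 2·10 = 35
Stage 1: 15(ω_s−ω_c) = −35(ω_r−ω_c),  ω_r=0, ω_s=1
Stage 1: 15(1−ω_c) = −35(0−ω_c)  ⇒  50ω_c = 15  ⇒  ω_c = 3/10
  ⇒ ω_c¹/ω_s¹ = 3/10
Stage 2: N_ring = 22 + 2·28 = 78
Stage 2: 22(ω_s−ω_c) = −78(ω_r−ω_c),  ω_r=0, ω_s=1
Stage 2: 22(1−ω_c) = −78(0−ω_c)  ⇒  100ω_c = 22  ⇒  ω_c = 11/50
  ⇒ ω_c²/ω_s² = 11/50
Coupling ω_s² = ω_c¹ ⇒ overall = 3/10 × 11/50 = 33/500

33/500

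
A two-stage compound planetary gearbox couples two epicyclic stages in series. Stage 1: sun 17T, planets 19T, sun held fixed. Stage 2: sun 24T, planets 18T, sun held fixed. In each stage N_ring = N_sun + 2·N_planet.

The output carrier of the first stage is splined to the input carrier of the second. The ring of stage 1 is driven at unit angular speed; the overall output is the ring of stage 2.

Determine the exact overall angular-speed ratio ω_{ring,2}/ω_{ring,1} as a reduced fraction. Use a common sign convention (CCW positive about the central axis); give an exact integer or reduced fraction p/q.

Stage 1: N_ring = 17 + 2·19 = 55
Stage 1: 17(ω_s−ω_c) = −55(ω_r−ω_c),  ω_s=0, ω_r=1
Stage 1: 17(0−ω_c) = −55(1−ω_c)  ⇒  72ω_c = 55  ⇒  ω_c = 55/72
  ⇒ ω_c¹/ω_r¹ = 55/72
Stage 2: N_ring = 24 + 2·18 = 60
Stage 2: 24(ω_s−ω_c) = −60(ω_r−ω_c),  ω_s=0, ω_c=1
Stage 2: ω_r = 1 − (24/60)(0−1) = 7/5
  ⇒ ω_r²/ω_c² = 7/5
Coupling ω_c² = ω_c¹ ⇒ overall = 55/72 × 7/5 = 77/72

77/72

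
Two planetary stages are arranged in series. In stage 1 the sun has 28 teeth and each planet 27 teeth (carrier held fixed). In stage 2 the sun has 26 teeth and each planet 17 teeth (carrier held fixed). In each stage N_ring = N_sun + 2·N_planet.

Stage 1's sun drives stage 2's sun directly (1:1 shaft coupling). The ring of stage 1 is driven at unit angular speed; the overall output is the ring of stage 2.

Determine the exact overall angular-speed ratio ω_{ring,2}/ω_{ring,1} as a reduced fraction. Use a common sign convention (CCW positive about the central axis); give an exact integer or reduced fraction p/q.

Stage 1: N_ring = 28 + 2·27 = 82
Stage 1: 28(ω_s−ω_c) = −82(ω_r−ω_c),  ω_c=0, ω_r=1
Stage 1: ω_s = 0 − (82/28)(1−0) = -41/14
  ⇒ ω_s¹/ω_r¹ = -41/14
Stage 2: N_ring = 26 + 2·17 = 60
Stage 2: 26(ω_s−ω_c) = −60(ω_r−ω_c),  ω_c=0, ω_s=1
Stage 2: ω_r = 0 − (26/60)(1−0) = -13/30
  ⇒ ω_r²/ω_s² = -13/30
Coupling ω_s² = ω_s¹ ⇒ overall = -41/14 × -13/30 = 533/420

533/420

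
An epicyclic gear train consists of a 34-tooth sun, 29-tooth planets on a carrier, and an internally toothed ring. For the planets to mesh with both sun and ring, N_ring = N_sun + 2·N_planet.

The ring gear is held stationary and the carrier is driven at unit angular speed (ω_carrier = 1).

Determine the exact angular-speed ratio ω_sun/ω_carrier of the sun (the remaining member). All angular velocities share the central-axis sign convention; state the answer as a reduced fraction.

N_ring = 34 + 2·29 = 92
34(ω_s−ω_c) = −92(ω_r−ω_c),  ω_r=0, ω_c=1
ω_s = 1 − (92/34)(0−1) = 63/17
ω_s/ω_c = 63/17

63/17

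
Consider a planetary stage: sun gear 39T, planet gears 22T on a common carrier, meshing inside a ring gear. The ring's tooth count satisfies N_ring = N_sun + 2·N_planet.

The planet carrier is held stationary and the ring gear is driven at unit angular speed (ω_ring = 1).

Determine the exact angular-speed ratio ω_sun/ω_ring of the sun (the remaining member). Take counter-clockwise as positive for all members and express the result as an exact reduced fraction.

N_ring = 39 + 2·22 = 83
39(ω_s−ω_c) = −83(ω_r−ω_c),  ω_c=0, ω_r=1
ω_s = 0 − (83/39)(1−0) = -83/39
ω_s/ω_r = -83/39

-83/39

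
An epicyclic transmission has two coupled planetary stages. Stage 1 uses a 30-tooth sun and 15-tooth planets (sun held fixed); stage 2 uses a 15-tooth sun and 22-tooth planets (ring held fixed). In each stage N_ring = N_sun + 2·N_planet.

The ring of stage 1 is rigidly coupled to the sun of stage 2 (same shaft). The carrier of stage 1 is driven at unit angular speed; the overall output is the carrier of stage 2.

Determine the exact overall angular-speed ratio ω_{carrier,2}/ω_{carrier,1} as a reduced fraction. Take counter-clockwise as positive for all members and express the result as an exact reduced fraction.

45/148

Stage 1: N_ring = 30 + 2·15 = 60
Stage 1: 30(ω_s−ω_c) = −60(ω_r−ω_c),  ω_s=0, ω_c=1
Stage 1: ω_r = 1 − (30/60)(0−1) = 3/2
  ⇒ ω_r¹/ω_c¹ = 3/2
Stage 2: N_ring = 15 + 2·22 = 59
Stage 2: 15(ω_s−ω_c) = −59(ω_r−ω_c),  ω_r=0, ω_s=1
Stage 2: 15(1−ω_c) = −59(0−ω_c)  ⇒  74ω_c = 15  ⇒  ω_c = 15/74
  ⇒ ω_c²/ω_s² = 15/74
Coupling ω_s² = ω_r¹ ⇒ overall = 3/2 × 15/74 = 45/148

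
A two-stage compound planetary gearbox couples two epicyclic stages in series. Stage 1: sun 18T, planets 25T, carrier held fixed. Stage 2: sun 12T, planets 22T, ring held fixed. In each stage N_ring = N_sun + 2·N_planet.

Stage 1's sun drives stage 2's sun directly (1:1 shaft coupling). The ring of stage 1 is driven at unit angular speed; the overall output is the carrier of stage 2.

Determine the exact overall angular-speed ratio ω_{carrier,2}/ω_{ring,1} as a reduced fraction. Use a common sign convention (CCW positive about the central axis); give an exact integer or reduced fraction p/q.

-2/3

Stage 1: N_ring = 18 + 2·25 = 68
Stage 1: 18(ω_s−ω_c) = −68(ω_r−ω_c),  ω_c=0, ω_r=1
Stage 1: ω_s = 0 − (68/18)(1−0) = -34/9
  ⇒ ω_s¹/ω_r¹ = -34/9
Stage 2: N_ring = 12 + 2·22 = 56
Stage 2: 12(ω_s−ω_c) = −56(ω_r−ω_c),  ω_r=0, ω_s=1
Stage 2: 12(1−ω_c) = −56(0−ω_c)  ⇒  68ω_c = 12  ⇒  ω_c = 3/17
  ⇒ ω_c²/ω_s² = 3/17
Coupling ω_s² = ω_s¹ ⇒ overall = -34/9 × 3/17 = -2/3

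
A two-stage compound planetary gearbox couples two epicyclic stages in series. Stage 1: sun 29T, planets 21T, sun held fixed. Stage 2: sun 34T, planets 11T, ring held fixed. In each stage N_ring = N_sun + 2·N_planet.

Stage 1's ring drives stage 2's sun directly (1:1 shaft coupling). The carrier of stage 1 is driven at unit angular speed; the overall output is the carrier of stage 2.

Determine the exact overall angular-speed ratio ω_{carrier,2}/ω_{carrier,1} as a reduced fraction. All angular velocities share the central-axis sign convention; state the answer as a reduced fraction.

Stage 1: N_ring = 29 + 2·21 = 71
Stage 1: 29(ω_s−ω_c) = −71(ω_r−ω_c),  ω_s=0, ω_c=1
Stage 1: ω_r = 1 − (29/71)(0−1) = 100/71
  ⇒ ω_r¹/ω_c¹ = 100/71
Stage 2: N_ring = 34 + 2·11 = 56
Stage 2: 34(ω_s−ω_c) = −56(ω_r−ω_c),  ω_r=0, ω_s=1
Stage 2: 34(1−ω_c) = −56(0−ω_c)  ⇒  90ω_c = 34  ⇒  ω_c = 17/45
  ⇒ ω_c²/ω_s² = 17/45
Coupling ω_s² = ω_r¹ ⇒ overall = 100/71 × 17/45 = 340/639

340/639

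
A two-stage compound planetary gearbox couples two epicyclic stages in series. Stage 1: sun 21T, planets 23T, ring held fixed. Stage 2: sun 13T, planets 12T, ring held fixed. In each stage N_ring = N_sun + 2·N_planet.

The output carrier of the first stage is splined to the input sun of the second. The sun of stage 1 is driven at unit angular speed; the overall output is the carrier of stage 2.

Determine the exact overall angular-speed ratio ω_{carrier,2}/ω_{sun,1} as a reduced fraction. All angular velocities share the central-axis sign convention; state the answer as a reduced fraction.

Stage 1: N_ring = 21 + 2·23 = 67
Stage 1: 21(ω_s−ω_c) = −67(ω_r−ω_c),  ω_r=0, ω_s=1
Stage 1: 21(1−ω_c) = −67(0−ω_c)  ⇒  88ω_c = 21  ⇒  ω_c = 21/88
  ⇒ ω_c¹/ω_s¹ = 21/88
Stage 2: N_ring = 13 + 2·12 = 37
Stage 2: 13(ω_s−ω_c) = −37(ω_r−ω_c),  ω_r=0, ω_s=1
Stage 2: 13(1−ω_c) = −37(0−ω_c)  ⇒  50ω_c = 13  ⇒  ω_c = 13/50
  ⇒ ω_c²/ω_s² = 13/50
Coupling ω_s² = ω_c¹ ⇒ overall = 21/88 × 13/50 = 273/4400

273/4400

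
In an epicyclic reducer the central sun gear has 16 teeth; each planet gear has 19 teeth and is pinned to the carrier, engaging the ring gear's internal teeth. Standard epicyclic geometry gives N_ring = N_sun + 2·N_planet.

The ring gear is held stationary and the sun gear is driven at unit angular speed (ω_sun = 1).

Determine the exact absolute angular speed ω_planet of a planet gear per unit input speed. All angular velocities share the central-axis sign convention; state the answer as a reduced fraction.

-8/19

N_ring = 16 + 2·19 = 54
16(ω_s−ω_c) = −54(ω_r−ω_c),  ω_r=0, ω_s=1
16(1−ω_c) = −54(0−ω_c)  ⇒  70ω_c = 16  ⇒  ω_c = 8/35
sun–planet: 16·(1−8/35) = −19·(ω_p−ω_c)  ⇒  ω_p−ω_c = −(16/19)·(27/35) = -432/665
ω_p = 8/35 − 432/665 = -8/19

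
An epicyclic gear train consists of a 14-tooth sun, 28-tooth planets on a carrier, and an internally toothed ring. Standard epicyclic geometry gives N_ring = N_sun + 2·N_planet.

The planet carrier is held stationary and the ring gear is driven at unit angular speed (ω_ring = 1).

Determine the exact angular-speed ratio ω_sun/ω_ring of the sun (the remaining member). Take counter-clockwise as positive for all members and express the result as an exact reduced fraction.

N_ring = 14 + 2·28 = 70
14(ω_s−ω_c) = −70(ω_r−ω_c),  ω_c=0, ω_r=1
ω_s = 0 − (70/14)(1−0) = -5
ω_s/ω_r = -5

-5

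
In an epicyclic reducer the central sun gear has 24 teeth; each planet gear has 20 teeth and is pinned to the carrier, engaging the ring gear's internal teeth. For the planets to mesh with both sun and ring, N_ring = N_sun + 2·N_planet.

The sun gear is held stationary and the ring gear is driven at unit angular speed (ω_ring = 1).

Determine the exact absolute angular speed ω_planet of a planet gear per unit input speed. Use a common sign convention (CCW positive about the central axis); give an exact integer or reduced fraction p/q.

N_ring = 24 + 2·20 = 64
24(ω_s−ω_c) = −64(ω_r−ω_c),  ω_s=0, ω_r=1
24(0−ω_c) = −64(1−ω_c)  ⇒  88ω_c = 64  ⇒  ω_c = 8/11
sun–planet: 24·(0−8/11) = −20·(ω_p−ω_c)  ⇒  ω_p−ω_c = −(24/20)·(-8/11) = 48/55
ω_p = 8/11 + 48/55 = 8/5

8/5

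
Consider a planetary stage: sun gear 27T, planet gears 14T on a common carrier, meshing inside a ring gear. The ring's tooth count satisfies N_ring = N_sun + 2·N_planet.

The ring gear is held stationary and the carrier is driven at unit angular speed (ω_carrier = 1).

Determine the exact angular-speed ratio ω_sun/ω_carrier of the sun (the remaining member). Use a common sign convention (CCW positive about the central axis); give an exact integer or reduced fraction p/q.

82/27

N_ring = 27 + 2·14 = 55
27(ω_s−ω_c) = −55(ω_r−ω_c),  ω_r=0, ω_c=1
ω_s = 1 − (55/27)(0−1) = 82/27
ω_s/ω_c = 82/27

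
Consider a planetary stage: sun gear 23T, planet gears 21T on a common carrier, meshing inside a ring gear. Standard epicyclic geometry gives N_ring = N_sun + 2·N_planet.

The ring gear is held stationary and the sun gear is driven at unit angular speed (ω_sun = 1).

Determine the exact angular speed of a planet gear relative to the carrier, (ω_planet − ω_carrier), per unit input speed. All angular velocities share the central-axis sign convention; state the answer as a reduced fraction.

-1495/1848

N_ring = 23 + 2·21 = 65
23(ω_s−ω_c) = −65(ω_r−ω_c),  ω_r=0, ω_s=1
23(1−ω_c) = −65(0−ω_c)  ⇒  88ω_c = 23  ⇒  ω_c = 23/88
sun–planet: 23·(1−23/88) = −21·(ω_p−ω_c)  ⇒  ω_p−ω_c = −(23/21)·(65/88) = -1495/1848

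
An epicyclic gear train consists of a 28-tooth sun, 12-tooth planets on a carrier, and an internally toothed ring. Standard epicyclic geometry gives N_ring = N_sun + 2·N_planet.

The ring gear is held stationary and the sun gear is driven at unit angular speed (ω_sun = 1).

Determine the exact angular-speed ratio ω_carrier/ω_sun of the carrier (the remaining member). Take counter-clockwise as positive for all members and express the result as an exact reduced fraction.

N_ring = 28 + 2·12 = 52
28(ω_s−ω_c) = −52(ω_r−ω_c),  ω_r=0, ω_s=1
28(1−ω_c) = −52(0−ω_c)  ⇒  80ω_c = 28  ⇒  ω_c = 7/20
ω_c/ω_s = 7/20

7/20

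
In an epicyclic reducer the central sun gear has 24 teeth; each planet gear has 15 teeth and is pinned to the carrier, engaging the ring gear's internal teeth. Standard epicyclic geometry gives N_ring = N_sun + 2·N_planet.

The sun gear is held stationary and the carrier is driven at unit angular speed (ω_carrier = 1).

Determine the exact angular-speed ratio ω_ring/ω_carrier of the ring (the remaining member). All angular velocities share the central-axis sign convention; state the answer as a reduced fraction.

13/9

N_ring = 24 + 2·15 = 54
24(ω_s−ω_c) = −54(ω_r−ω_c),  ω_s=0, ω_c=1
ω_r = 1 − (24/54)(0−1) = 13/9
ω_r/ω_c = 13/9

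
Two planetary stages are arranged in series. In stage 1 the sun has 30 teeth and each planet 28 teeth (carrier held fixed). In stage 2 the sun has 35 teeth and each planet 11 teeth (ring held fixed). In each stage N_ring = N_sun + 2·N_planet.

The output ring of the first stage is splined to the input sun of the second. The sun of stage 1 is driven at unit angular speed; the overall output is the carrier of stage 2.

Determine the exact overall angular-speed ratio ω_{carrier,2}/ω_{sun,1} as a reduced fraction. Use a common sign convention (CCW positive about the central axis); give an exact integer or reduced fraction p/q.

-525/3956

Stage 1: N_ring = 30 + 2·28 = 86
Stage 1: 30(ω_s−ω_c) = −86(ω_r−ω_c),  ω_c=0, ω_s=1
Stage 1: ω_r = 0 − (30/86)(1−0) = -15/43
  ⇒ ω_r¹/ω_s¹ = -15/43
Stage 2: N_ring = 35 + 2·11 = 57
Stage 2: 35(ω_s−ω_c) = −57(ω_r−ω_c),  ω_r=0, ω_s=1
Stage 2: 35(1−ω_c) = −57(0−ω_c)  ⇒  92ω_c = 35  ⇒  ω_c = 35/92
  ⇒ ω_c²/ω_s² = 35/92
Coupling ω_s² = ω_r¹ ⇒ overall = -15/43 × 35/92 = -525/3956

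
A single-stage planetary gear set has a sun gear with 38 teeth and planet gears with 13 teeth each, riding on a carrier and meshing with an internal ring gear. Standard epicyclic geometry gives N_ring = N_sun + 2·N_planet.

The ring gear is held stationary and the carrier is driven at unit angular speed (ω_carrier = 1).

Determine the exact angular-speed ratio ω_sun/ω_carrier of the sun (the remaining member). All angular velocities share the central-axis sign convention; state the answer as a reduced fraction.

51/19

N_ring = 38 + 2·13 = 64
38(ω_s−ω_c) = −64(ω_r−ω_c),  ω_r=0, ω_c=1
ω_s = 1 − (64/38)(0−1) = 51/19
ω_s/ω_c = 51/19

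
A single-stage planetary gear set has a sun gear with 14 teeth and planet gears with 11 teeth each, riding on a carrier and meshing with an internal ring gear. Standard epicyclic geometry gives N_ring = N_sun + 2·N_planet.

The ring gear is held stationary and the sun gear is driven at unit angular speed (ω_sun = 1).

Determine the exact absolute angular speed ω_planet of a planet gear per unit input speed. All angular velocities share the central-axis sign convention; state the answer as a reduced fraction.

-7/11

N_ring = 14 + 2·11 = 36
14(ω_s−ω_c) = −36(ω_r−ω_c),  ω_r=0, ω_s=1
14(1−ω_c) = −36(0−ω_c)  ⇒  50ω_c = 14  ⇒  ω_c = 7/25
sun–planet: 14·(1−7/25) = −11·(ω_p−ω_c)  ⇒  ω_p−ω_c = −(14/11)·(18/25) = -252/275
ω_p = 7/25 − 252/275 = -7/11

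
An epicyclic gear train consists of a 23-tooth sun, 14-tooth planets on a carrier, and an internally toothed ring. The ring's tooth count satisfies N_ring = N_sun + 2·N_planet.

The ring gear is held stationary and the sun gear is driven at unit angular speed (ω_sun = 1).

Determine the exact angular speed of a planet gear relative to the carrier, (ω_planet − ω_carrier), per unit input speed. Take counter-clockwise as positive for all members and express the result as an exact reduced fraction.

N_ring = 23 + 2·14 = 51
23(ω_s−ω_c) = −51(ω_r−ω_c),  ω_r=0, ω_s=1
23(1−ω_c) = −51(0−ω_c)  ⇒  74ω_c = 23  ⇒  ω_c = 23/74
sun–planet: 23·(1−23/74) = −14·(ω_p−ω_c)  ⇒  ω_p−ω_c = −(23/14)·(51/74) = -1173/1036

-1173/1036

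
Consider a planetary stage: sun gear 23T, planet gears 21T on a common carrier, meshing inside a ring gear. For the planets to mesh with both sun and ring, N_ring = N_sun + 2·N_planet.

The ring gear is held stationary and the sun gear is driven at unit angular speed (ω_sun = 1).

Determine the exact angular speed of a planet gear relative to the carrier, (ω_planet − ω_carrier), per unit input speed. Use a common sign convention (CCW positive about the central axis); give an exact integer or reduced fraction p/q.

-1495/1848

N_ring = 23 + 2·21 = 65
23(ω_s−ω_c) = −65(ω_r−ω_c),  ω_r=0, ω_s=1
23(1−ω_c) = −65(0−ω_c)  ⇒  88ω_c = 23  ⇒  ω_c = 23/88
sun–planet: 23·(1−23/88) = −21·(ω_p−ω_c)  ⇒  ω_p−ω_c = −(23/21)·(65/88) = -1495/1848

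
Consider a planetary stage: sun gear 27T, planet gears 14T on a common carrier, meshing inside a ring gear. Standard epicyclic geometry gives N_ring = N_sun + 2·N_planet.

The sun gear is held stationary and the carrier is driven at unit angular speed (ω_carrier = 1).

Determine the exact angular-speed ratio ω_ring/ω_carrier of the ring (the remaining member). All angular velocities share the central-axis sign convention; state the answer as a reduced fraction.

N_ring = 27 + 2·14 = 55
27(ω_s−ω_c) = −55(ω_r−ω_c),  ω_s=0, ω_c=1
ω_r = 1 − (27/55)(0−1) = 82/55
ω_r/ω_c = 82/55

82/55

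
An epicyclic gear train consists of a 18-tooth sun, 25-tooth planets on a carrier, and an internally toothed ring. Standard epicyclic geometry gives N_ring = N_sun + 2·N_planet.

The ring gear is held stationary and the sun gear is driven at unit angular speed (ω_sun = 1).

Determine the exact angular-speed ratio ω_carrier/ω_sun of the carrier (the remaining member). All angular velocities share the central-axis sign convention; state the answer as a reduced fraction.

N_ring = 18 + 2·25 = 68
18(ω_s−ω_c) = −68(ω_r−ω_c),  ω_r=0, ω_s=1
18(1−ω_c) = −68(0−ω_c)  ⇒  86ω_c = 18  ⇒  ω_c = 9/43
ω_c/ω_s = 9/43

9/43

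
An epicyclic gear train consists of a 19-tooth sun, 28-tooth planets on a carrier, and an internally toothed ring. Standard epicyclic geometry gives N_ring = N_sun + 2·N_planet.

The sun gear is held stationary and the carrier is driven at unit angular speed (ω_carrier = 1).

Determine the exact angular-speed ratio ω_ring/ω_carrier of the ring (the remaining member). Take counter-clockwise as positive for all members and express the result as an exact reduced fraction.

94/75

N_ring = 19 + 2·28 = 75
19(ω_s−ω_c) = −75(ω_r−ω_c),  ω_s=0, ω_c=1
ω_r = 1 − (19/75)(0−1) = 94/75
ω_r/ω_c = 94/75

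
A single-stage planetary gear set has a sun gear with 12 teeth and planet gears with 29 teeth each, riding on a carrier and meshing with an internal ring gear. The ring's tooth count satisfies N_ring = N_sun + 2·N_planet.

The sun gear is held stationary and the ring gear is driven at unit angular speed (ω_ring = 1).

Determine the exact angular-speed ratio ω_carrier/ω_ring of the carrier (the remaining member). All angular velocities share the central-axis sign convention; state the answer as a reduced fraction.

35/41

N_ring = 12 + 2·29 = 70
12(ω_s−ω_c) = −70(ω_r−ω_c),  ω_s=0, ω_r=1
12(0−ω_c) = −70(1−ω_c)  ⇒  82ω_c = 70  ⇒  ω_c = 35/41
ω_c/ω_r = 35/41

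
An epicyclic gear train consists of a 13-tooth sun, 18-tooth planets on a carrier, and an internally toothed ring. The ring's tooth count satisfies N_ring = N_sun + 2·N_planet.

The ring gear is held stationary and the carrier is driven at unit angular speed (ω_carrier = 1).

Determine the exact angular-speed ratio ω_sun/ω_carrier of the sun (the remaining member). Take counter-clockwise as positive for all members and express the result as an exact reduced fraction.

62/13

N_ring = 13 + 2·18 = 49
13(ω_s−ω_c) = −49(ω_r−ω_c),  ω_r=0, ω_c=1
ω_s = 1 − (49/13)(0−1) = 62/13
ω_s/ω_c = 62/13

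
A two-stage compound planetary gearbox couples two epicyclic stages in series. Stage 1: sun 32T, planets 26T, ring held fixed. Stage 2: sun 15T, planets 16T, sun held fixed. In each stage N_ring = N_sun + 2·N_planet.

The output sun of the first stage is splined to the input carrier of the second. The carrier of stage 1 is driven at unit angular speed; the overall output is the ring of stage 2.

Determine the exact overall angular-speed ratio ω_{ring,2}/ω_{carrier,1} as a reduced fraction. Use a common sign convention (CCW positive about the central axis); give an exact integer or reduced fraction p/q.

Stage 1: N_ring = 32 + 2·26 = 84
Stage 1: 32(ω_s−ω_c) = −84(ω_r−ω_c),  ω_r=0, ω_c=1
Stage 1: ω_s = 1 − (84/32)(0−1) = 29/8
  ⇒ ω_s¹/ω_c¹ = 29/8
Stage 2: N_ring = 15 + 2·16 = 47
Stage 2: 15(ω_s−ω_c) = −47(ω_r−ω_c),  ω_s=0, ω_c=1
Stage 2: ω_r = 1 − (15/47)(0−1) = 62/47
  ⇒ ω_r²/ω_c² = 62/47
Coupling ω_c² = ω_s¹ ⇒ overall = 29/8 × 62/47 = 899/188

899/188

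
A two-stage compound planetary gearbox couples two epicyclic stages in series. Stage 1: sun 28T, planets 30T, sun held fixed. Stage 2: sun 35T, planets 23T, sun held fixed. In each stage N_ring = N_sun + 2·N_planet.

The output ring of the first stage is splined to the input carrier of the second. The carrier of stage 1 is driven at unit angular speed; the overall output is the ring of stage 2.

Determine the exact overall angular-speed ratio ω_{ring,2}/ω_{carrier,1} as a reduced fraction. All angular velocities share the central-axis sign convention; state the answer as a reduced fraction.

1682/891

Stage 1: N_ring = 28 + 2·30 = 88
Stage 1: 28(ω_s−ω_c) = −88(ω_r−ω_c),  ω_s=0, ω_c=1
Stage 1: ω_r = 1 − (28/88)(0−1) = 29/22
  ⇒ ω_r¹/ω_c¹ = 29/22
Stage 2: N_ring = 35 + 2·23 = 81
Stage 2: 35(ω_s−ω_c) = −81(ω_r−ω_c),  ω_s=0, ω_c=1
Stage 2: ω_r = 1 − (35/81)(0−1) = 116/81
  ⇒ ω_r²/ω_c² = 116/81
Coupling ω_c² = ω_r¹ ⇒ overall = 29/22 × 116/81 = 1682/891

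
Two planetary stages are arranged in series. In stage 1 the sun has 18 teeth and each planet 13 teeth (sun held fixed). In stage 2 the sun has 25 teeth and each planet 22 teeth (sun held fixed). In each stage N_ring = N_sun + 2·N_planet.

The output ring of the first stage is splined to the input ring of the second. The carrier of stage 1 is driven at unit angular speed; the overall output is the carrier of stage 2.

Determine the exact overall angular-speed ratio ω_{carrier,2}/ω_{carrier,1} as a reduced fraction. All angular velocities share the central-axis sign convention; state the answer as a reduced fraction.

2139/2068

Stage 1: N_ring = 18 + 2·13 = 44
Stage 1: 18(ω_s−ω_c) = −44(ω_r−ω_c),  ω_s=0, ω_c=1
Stage 1: ω_r = 1 − (18/44)(0−1) = 31/22
  ⇒ ω_r¹/ω_c¹ = 31/22
Stage 2: N_ring = 25 + 2·22 = 69
Stage 2: 25(ω_s−ω_c) = −69(ω_r−ω_c),  ω_s=0, ω_r=1
Stage 2: 25(0−ω_c) = −69(1−ω_c)  ⇒  94ω_c = 69  ⇒  ω_c = 69/94
  ⇒ ω_c²/ω_r² = 69/94
Coupling ω_r² = ω_r¹ ⇒ overall = 31/22 × 69/94 = 2139/2068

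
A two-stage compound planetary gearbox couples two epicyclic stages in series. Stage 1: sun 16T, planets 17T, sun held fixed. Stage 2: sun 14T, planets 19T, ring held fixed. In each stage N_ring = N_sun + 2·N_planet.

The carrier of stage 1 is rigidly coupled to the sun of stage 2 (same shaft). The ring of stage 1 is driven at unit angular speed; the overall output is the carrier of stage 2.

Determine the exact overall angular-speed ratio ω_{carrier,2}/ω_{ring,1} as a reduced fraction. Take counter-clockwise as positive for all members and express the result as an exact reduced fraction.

175/1089

Stage 1: N_ring = 16 + 2·17 = 50
Stage 1: 16(ω_s−ω_c) = −50(ω_r−ω_c),  ω_s=0, ω_r=1
Stage 1: 16(0−ω_c) = −50(1−ω_c)  ⇒  66ω_c = 50  ⇒  ω_c = 25/33
  ⇒ ω_c¹/ω_r¹ = 25/33
Stage 2: N_ring = 14 + 2·19 = 52
Stage 2: 14(ω_s−ω_c) = −52(ω_r−ω_c),  ω_r=0, ω_s=1
Stage 2: 14(1−ω_c) = −52(0−ω_c)  ⇒  66ω_c = 14  ⇒  ω_c = 7/33
  ⇒ ω_c²/ω_s² = 7/33
Coupling ω_s² = ω_c¹ ⇒ overall = 25/33 × 7/33 = 175/1089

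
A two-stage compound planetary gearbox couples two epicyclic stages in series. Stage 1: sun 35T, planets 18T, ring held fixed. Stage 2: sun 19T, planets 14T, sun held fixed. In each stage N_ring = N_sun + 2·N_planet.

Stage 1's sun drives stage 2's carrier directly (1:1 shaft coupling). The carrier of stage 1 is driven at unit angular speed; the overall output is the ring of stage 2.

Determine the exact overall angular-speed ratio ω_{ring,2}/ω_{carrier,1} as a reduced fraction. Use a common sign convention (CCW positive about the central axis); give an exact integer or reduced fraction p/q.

Stage 1: N_ring = 35 + 2·18 = 71
Stage 1: 35(ω_s−ω_c) = −71(ω_r−ω_c),  ω_r=0, ω_c=1
Stage 1: ω_s = 1 − (71/35)(0−1) = 106/35
  ⇒ ω_s¹/ω_c¹ = 106/35
Stage 2: N_ring = 19 + 2·14 = 47
Stage 2: 19(ω_s−ω_c) = −47(ω_r−ω_c),  ω_s=0, ω_c=1
Stage 2: ω_r = 1 − (19/47)(0−1) = 66/47
  ⇒ ω_r²/ω_c² = 66/47
Coupling ω_c² = ω_s¹ ⇒ overall = 106/35 × 66/47 = 6996/1645

6996/1645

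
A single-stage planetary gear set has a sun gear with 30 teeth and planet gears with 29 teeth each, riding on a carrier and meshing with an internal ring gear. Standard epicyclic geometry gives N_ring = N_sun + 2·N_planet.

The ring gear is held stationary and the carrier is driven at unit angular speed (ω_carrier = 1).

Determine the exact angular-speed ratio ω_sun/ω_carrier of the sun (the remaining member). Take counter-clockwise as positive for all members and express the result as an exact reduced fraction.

N_ring = 30 + 2·29 = 88
30(ω_s−ω_c) = −88(ω_r−ω_c),  ω_r=0, ω_c=1
ω_s = 1 − (88/30)(0−1) = 59/15
ω_s/ω_c = 59/15

59/15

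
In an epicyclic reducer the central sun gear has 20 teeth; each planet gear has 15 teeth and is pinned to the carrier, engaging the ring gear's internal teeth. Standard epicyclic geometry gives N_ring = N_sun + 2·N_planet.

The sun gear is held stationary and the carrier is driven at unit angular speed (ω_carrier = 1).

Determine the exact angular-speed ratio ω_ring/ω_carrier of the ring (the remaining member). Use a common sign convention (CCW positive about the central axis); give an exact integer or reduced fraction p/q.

N_ring = 20 + 2·15 = 50
20(ω_s−ω_c) = −50(ω_r−ω_c),  ω_s=0, ω_c=1
ω_r = 1 − (20/50)(0−1) = 7/5
ω_r/ω_c = 7/5

7/5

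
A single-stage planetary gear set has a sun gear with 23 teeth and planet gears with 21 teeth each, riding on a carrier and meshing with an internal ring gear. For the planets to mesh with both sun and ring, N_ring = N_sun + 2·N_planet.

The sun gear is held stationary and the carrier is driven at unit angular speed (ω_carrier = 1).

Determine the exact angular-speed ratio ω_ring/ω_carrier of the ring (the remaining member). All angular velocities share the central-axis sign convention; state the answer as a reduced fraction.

N_ring = 23 + 2·21 = 65
23(ω_s−ω_c) = −65(ω_r−ω_c),  ω_s=0, ω_c=1
ω_r = 1 − (23/65)(0−1) = 88/65
ω_r/ω_c = 88/65

88/65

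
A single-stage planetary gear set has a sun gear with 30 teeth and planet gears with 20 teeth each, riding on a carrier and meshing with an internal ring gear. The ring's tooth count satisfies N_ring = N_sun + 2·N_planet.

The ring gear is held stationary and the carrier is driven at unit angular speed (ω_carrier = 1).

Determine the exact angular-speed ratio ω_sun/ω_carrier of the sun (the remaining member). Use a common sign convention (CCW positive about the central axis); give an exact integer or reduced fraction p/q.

10/3

N_ring = 30 + 2·20 = 70
30(ω_s−ω_c) = −70(ω_r−ω_c),  ω_r=0, ω_c=1
ω_s = 1 − (70/30)(0−1) = 10/3
ω_s/ω_c = 10/3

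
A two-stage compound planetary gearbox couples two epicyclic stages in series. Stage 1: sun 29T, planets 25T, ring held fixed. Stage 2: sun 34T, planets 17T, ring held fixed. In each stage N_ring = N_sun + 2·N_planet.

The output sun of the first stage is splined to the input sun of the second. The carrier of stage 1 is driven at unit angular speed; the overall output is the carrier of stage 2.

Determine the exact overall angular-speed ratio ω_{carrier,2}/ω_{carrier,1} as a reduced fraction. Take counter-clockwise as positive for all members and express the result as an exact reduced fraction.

Stage 1: N_ring = 29 + 2·25 = 79
Stage 1: 29(ω_s−ω_c) = −79(ω_r−ω_c),  ω_r=0, ω_c=1
Stage 1: ω_s = 1 − (79/29)(0−1) = 108/29
  ⇒ ω_s¹/ω_c¹ = 108/29
Stage 2: N_ring = 34 + 2·17 = 68
Stage 2: 34(ω_s−ω_c) = −68(ω_r−ω_c),  ω_r=0, ω_s=1
Stage 2: 34(1−ω_c) = −68(0−ω_c)  ⇒  102ω_c = 34  ⇒  ω_c = 1/3
  ⇒ ω_c²/ω_s² = 1/3
Coupling ω_s² = ω_s¹ ⇒ overall = 108/29 × 1/3 = 36/29

36/29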